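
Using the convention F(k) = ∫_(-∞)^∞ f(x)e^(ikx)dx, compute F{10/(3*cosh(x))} 10*pi/(3*cosh(pi*k/2))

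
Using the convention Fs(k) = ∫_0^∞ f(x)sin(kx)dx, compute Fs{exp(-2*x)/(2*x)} atan(k/2)/2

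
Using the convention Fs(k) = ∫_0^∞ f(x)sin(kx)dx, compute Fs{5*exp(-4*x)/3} 5*k/(3*(k^2+16))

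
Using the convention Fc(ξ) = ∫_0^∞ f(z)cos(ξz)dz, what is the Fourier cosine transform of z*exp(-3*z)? (9 - ξ^2)/(ξ^2 + 9)^2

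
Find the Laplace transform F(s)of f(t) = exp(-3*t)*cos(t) (s+3)/((s+3)^2+1)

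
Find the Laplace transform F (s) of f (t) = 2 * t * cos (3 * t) 2 * (s^2-9) / (s^2+9) ^2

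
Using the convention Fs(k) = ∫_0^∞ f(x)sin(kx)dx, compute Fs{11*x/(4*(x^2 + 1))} 11*pi*exp(-k)/8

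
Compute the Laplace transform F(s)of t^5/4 30/s^6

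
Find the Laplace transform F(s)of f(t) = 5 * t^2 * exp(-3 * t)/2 5/(s + 3)^3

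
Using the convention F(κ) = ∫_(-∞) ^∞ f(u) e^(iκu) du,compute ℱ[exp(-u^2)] sqrt(pi)*exp(-κ^2/4) 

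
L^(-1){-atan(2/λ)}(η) -sin(2*η)/η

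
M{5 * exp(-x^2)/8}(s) 5 * gamma(s/2)/16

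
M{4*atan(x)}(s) -2*pi*sec(pi*s/2)/s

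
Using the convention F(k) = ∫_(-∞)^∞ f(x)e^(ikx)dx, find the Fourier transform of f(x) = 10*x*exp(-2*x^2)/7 5*sqrt(2)*I*sqrt(pi)*k*exp(-k^2/8)/28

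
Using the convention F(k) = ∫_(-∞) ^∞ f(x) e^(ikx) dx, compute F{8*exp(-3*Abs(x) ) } 48/(k^2 + 9) 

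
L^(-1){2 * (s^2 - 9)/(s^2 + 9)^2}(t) 2 * t * cos(3 * t)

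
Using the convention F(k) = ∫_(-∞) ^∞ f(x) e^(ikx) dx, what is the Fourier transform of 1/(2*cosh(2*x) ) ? pi/(4*cosh(pi*k/4) ) 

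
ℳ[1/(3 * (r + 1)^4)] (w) gamma(w) * gamma(4 - w)/18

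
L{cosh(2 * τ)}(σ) σ/(σ^2 - 4)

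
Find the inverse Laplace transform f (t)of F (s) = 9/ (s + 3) 9 * exp (-3 * t)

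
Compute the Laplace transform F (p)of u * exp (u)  (p - 1)^ (-2)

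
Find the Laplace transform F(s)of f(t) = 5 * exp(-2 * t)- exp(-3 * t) 5/(s + 2) - 1/(s + 3)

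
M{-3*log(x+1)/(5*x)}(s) 3*pi*csc(pi*s)/(5*(s - 1))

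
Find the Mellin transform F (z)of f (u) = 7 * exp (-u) 7 * gamma (z)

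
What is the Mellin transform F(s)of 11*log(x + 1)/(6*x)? -11*pi*csc(pi*s)/(6*s - 6)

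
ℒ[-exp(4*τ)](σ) -1/(σ - 4)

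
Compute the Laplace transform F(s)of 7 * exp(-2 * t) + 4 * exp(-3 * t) 7/(s + 2) + 4/(s + 3)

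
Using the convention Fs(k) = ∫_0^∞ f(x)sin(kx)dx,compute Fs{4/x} 2*pi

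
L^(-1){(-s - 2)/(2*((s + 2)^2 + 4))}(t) -exp(-2*t)*cos(2*t)/2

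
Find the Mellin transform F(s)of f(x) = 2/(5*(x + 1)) 2*pi*csc(pi*s)/5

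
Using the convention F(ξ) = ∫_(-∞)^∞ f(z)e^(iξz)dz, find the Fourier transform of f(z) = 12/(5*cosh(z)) 12*pi/(5*cosh(pi*ξ/2))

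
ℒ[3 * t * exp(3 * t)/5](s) 3/(5 * (s - 3)^2)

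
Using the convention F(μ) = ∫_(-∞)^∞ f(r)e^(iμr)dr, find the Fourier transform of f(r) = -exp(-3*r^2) -sqrt(3)*sqrt(pi)*exp(-μ^2/12)/3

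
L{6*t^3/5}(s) 36/(5*s^4)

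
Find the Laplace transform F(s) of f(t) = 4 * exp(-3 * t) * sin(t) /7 4/(7 * ((s + 3) ^2 + 1) ) 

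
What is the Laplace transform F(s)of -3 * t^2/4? -3/(2 * s^3)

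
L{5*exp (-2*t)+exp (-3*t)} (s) 1/ (s+3)+5/ (s+2)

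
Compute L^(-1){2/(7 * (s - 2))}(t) 2 * exp(2 * t)/7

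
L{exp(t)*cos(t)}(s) (s - 1)/((s - 1)^2 + 1)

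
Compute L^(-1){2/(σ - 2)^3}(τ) τ^2*exp(2*τ)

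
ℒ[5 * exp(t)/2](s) 5/(2 * (s - 1))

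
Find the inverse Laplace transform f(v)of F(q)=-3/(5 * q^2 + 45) -sin(3 * v)/5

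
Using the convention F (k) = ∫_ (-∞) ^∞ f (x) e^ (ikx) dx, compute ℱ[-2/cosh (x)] -2 * pi/cosh (pi * k/2) 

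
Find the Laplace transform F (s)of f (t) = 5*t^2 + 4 10/s^3 + 4/s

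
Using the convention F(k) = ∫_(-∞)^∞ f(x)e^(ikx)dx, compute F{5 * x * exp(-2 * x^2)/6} 5 * sqrt(2) * I * sqrt(pi) * k * exp(-k^2/8)/48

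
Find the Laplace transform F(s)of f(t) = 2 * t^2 4/s^3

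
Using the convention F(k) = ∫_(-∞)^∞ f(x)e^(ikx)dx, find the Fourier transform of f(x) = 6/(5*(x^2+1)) 6*pi*exp(-Abs(k))/5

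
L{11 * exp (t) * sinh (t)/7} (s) 11/ (7 * s * (s - 2))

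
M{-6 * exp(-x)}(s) -6 * gamma(s)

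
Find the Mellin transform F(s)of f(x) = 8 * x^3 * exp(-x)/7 8 * gamma(s + 3)/7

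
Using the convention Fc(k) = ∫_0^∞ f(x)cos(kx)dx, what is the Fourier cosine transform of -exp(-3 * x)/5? -3/(5 * k^2 + 45)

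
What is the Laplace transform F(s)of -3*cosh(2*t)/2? -3*s/(2*s^2-8)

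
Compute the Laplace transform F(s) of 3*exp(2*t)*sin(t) 3/((s - 2) ^2 + 1) 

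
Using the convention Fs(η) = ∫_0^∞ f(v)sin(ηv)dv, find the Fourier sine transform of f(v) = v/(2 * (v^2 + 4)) pi * exp(-2 * η)/4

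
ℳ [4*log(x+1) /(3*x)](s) -4*pi*csc(pi*s) /(3*s - 3) 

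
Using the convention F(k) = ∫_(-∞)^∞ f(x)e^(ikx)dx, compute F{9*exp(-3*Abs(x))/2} 27/(k^2 + 9)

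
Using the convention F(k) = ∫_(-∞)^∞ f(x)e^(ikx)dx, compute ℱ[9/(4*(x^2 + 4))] 9*pi*exp(-2*Abs(k))/8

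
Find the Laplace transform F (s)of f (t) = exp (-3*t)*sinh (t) 1/ ( (s+3)^2 - 1)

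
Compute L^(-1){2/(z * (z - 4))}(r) exp(2 * r) * sinh(2 * r)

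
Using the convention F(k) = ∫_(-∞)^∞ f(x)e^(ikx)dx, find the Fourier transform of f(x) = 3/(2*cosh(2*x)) 3*pi/(4*cosh(pi*k/4))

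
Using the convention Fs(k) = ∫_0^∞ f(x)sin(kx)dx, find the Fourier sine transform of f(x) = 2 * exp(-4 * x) 2 * k/(k^2 + 16)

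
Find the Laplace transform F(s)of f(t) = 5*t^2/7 10/(7*s^3)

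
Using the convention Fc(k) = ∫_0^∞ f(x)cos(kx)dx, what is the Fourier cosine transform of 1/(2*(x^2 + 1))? pi*exp(-k)/4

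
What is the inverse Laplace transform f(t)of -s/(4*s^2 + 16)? -cos(2*t)/4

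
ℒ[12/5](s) 12/(5*s)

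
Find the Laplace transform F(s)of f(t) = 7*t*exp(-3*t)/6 7/(6*(s + 3)^2)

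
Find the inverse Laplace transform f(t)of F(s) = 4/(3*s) 4/3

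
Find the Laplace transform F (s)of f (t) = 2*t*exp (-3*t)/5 2/ (5*(s + 3)^2)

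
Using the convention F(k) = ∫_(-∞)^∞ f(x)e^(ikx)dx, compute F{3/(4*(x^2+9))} pi*exp(-3*Abs(k))/4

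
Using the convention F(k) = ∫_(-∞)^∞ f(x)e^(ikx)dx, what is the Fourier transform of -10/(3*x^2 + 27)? -10*pi*exp(-3*Abs(k))/9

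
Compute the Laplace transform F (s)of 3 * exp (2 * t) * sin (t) 3/ ( (s - 2)^2 + 1)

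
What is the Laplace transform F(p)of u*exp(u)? (p - 1)^(-2)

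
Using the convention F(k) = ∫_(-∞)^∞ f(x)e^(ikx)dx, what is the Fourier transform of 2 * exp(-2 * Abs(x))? 8/(k^2 + 4)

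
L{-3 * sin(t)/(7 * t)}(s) -3 * atan(1/s)/7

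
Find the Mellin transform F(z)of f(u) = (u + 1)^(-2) (-pi*z + pi)/sin(pi*z)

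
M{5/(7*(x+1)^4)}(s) 5*gamma(s)*gamma(4 - s)/42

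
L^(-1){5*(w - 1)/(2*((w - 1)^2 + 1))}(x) 5*exp(x)*cos(x)/2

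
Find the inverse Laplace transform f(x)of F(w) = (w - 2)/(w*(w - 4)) exp(2*x)*cosh(2*x)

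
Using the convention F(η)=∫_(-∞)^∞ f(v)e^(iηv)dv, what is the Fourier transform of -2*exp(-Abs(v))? -4/(η^2 + 1)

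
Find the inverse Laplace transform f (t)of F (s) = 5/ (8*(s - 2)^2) 5*t*exp (2*t)/8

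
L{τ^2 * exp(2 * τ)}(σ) 2/(σ - 2)^3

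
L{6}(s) 6/s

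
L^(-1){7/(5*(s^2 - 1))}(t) 7*sinh(t)/5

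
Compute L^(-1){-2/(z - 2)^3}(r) -r^2 * exp(2 * r)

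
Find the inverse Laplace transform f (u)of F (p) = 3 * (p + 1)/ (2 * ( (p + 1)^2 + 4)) 3 * exp (-u) * cos (2 * u)/2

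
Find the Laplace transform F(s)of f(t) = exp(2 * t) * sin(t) 1/((s - 2)^2 + 1)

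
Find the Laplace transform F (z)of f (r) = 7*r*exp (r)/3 7/ (3*(z - 1)^2)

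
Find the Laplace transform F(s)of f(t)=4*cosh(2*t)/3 4*s/(3*(s^2 - 4))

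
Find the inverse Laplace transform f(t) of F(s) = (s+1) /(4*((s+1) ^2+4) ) exp(-t)*cos(2*t) /4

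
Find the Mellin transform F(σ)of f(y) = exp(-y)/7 gamma(σ)/7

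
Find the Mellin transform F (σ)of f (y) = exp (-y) gamma (σ)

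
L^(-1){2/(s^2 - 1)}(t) 2*sinh(t)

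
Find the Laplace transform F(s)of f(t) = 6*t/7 6/(7*s^2)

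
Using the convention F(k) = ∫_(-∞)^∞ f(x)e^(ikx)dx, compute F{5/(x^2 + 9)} 5*pi*exp(-3*Abs(k))/3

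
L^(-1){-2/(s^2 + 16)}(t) -sin(4*t)/2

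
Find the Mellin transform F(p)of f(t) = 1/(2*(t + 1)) pi*csc(pi*p)/2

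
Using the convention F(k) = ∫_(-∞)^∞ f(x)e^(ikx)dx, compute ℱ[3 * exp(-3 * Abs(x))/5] 18/(5 * (k^2 + 9))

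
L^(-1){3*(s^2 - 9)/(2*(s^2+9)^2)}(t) 3*t*cos(3*t)/2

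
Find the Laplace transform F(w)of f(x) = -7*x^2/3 -14/(3*w^3)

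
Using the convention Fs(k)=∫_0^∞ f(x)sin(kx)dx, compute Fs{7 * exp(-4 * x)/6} 7 * k/(6 * (k^2+16))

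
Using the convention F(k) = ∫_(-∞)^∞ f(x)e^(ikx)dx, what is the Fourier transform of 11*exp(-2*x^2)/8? 11*sqrt(2)*sqrt(pi)*exp(-k^2/8)/16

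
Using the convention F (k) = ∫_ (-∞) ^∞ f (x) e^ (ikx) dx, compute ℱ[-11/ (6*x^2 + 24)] -11*pi*exp (-2*Abs (k) ) /12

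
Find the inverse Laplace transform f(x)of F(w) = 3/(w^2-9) sinh(3*x)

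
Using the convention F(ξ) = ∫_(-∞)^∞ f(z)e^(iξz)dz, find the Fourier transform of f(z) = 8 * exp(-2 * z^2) 4 * sqrt(2) * sqrt(pi) * exp(-ξ^2/8)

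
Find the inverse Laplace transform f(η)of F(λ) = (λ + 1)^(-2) η * exp(-η)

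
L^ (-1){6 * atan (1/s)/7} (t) 6 * sin (t)/ (7 * t)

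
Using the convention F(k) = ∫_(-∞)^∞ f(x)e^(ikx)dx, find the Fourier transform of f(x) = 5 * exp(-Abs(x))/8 5/(4 * (k^2 + 1))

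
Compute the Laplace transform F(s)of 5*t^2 10/s^3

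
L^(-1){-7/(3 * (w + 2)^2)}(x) -7 * x * exp(-2 * x)/3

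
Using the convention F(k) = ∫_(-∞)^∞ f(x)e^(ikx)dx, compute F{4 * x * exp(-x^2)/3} 2 * I * sqrt(pi) * k * exp(-k^2/4)/3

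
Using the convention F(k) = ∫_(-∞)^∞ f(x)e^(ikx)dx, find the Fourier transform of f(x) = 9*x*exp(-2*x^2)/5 9*sqrt(2)*I*sqrt(pi)*k*exp(-k^2/8)/40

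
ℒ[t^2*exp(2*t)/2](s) (s - 2)^(-3)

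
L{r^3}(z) 6/z^4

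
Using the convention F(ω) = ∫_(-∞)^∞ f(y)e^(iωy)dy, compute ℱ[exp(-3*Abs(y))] 6/(ω^2 + 9)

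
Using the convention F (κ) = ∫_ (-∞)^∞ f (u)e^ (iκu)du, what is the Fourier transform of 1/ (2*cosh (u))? pi/ (2*cosh (pi*κ/2))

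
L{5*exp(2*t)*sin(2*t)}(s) 10/((s - 2)^2+4)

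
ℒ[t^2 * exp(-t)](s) 2/(s + 1)^3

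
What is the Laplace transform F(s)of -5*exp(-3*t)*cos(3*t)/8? 5*(-s - 3)/(8*((s + 3)^2 + 9))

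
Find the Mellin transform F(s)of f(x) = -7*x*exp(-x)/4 -7*gamma(s + 1)/4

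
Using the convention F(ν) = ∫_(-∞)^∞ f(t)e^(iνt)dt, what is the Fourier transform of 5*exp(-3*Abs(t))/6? 5/(ν^2 + 9)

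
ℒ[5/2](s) 5/(2 * s)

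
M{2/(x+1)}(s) 2*pi*csc(pi*s)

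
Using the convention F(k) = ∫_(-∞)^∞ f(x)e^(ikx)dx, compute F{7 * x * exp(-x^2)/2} 7 * I * sqrt(pi) * k * exp(-k^2/4)/4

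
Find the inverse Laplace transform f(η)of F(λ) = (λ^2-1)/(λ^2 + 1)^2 η*cos(η)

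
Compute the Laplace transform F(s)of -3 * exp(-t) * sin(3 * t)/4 -9/(4 * (s + 1)^2 + 36)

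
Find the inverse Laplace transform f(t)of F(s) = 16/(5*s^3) 8*t^2/5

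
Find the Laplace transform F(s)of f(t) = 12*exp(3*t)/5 12/(5*(s - 3))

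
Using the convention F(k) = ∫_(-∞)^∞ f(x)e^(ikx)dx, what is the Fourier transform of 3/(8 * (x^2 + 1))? 3 * pi * exp(-Abs(k))/8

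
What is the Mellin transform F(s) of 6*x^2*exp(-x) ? 6*gamma(s+2) 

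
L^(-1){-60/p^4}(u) -10 * u^3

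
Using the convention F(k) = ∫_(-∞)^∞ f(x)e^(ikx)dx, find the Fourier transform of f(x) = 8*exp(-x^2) 8*sqrt(pi)*exp(-k^2/4)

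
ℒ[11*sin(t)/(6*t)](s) 11*atan(1/s)/6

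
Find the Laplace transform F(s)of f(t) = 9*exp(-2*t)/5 9/(5*(s + 2))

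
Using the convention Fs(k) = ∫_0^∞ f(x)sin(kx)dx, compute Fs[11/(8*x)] 11*pi/16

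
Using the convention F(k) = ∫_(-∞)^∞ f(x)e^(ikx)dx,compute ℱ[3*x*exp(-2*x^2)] 3*sqrt(2)*I*sqrt(pi)*k*exp(-k^2/8)/8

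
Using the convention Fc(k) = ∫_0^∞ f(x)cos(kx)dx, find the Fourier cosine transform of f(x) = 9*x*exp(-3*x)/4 9*(9 - k^2)/(4*(k^2+9)^2)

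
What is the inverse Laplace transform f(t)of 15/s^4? 5 * t^3/2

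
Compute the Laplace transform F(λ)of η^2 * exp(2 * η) 2/(λ - 2)^3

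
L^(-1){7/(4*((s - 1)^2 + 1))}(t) 7*exp(t)*sin(t)/4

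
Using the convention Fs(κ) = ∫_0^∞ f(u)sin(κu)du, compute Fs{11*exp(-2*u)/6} 11*κ/(6*(κ^2 + 4))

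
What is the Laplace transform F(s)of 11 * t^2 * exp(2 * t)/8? 11/(4 * (s - 2)^3)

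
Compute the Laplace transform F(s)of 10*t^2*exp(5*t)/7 20/(7*(s - 5)^3)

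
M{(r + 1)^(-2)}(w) (-pi * w + pi)/sin(pi * w)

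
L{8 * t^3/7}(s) 48/(7 * s^4)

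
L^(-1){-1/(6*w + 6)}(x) -exp(-x)/6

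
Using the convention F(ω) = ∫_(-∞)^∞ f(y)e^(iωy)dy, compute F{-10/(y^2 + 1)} -10 * pi * exp(-Abs(ω))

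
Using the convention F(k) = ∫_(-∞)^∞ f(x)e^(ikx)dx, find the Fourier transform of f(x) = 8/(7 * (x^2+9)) 8 * pi * exp(-3 * Abs(k))/21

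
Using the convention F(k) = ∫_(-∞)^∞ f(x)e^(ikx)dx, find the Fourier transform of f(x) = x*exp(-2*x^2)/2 sqrt(2)*I*sqrt(pi)*k*exp(-k^2/8)/16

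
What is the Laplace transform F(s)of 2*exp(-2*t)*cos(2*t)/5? 2*(s + 2)/(5*((s + 2)^2 + 4))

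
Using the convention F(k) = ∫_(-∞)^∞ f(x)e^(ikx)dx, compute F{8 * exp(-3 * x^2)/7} 8 * sqrt(3) * sqrt(pi) * exp(-k^2/12)/21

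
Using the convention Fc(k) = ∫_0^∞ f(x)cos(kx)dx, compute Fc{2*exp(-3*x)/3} 2/(k^2+9)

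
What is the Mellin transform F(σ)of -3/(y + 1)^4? pi * (σ - 3) * (σ - 2) * (σ - 1)/(2 * sin(pi * σ))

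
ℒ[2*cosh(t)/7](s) 2*s/(7*(s^2-1))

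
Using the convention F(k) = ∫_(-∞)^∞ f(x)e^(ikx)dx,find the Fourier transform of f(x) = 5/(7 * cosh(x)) 5 * pi/(7 * cosh(pi * k/2))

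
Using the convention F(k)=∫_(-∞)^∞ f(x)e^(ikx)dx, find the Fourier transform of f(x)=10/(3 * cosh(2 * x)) 5 * pi/(3 * cosh(pi * k/4))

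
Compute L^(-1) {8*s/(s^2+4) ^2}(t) 2*t*sin(2*t) 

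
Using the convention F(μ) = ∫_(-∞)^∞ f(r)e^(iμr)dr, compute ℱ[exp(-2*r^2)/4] sqrt(2)*sqrt(pi)*exp(-μ^2/8)/8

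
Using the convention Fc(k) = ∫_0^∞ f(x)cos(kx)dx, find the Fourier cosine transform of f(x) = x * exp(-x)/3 (1 - k^2)/(3 * (k^2 + 1)^2)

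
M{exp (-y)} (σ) gamma (σ)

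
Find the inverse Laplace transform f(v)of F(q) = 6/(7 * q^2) 6 * v/7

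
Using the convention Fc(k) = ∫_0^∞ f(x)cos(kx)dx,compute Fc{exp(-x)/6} 1/(6*(k^2 + 1))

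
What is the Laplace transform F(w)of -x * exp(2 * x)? -1/(w - 2)^2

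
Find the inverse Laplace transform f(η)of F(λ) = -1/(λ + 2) -exp(-2*η)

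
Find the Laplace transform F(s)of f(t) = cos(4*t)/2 s/(2*(s^2 + 16))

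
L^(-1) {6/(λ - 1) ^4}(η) η^3*exp(η) 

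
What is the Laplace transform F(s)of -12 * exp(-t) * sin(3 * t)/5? -36/(5 * (s + 1)^2 + 45)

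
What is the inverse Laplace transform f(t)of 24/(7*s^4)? 4*t^3/7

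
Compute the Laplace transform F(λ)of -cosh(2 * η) -λ/(λ^2 - 4)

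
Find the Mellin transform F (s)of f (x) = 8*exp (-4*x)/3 2^ (3-2*s)*gamma (s)/3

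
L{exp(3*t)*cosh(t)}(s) (s - 3)/((s - 3)^2 - 1)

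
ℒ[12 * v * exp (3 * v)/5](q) 12/ (5 * (q - 3)^2)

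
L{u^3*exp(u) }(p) 6/(p - 1) ^4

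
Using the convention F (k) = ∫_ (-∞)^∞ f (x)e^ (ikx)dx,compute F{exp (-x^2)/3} sqrt (pi) * exp (-k^2/4)/3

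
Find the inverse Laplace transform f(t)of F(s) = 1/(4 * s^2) t/4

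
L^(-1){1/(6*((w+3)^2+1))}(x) exp(-3*x)*sin(x)/6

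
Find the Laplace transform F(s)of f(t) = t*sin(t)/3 2*s/(3*(s^2 + 1)^2)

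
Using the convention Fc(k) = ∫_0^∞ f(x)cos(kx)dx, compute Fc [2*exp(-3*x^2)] sqrt(3)*sqrt(pi)*exp(-k^2/12)/3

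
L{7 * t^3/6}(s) 7/s^4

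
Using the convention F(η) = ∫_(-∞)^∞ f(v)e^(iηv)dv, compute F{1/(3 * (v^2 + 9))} pi * exp(-3 * Abs(η))/9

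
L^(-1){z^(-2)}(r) r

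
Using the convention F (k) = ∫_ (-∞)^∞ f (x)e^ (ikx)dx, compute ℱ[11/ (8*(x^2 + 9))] 11*pi*exp (-3*Abs (k))/24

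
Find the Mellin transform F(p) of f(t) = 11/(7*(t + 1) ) 11*pi*csc(pi*p) /7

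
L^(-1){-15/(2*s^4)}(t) -5*t^3/4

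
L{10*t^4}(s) 240/s^5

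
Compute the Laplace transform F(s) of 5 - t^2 5/s - 2/s^3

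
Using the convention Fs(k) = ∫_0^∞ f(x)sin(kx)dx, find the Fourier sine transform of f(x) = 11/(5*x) 11*pi/10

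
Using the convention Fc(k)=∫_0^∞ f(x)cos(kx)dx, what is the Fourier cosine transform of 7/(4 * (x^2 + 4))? 7 * pi * exp(-2 * k)/16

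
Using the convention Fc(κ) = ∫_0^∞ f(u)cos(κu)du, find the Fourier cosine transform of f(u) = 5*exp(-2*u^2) 5*sqrt(2)*sqrt(pi)*exp(-κ^2/8)/4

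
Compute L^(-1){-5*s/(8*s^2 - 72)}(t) -5*cosh(3*t)/8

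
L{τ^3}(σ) 6/σ^4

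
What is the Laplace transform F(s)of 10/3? 10/(3*s)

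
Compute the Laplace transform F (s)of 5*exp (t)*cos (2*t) 5*(s - 1)/ ( (s - 1)^2 + 4)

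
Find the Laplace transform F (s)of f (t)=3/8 3/ (8*s)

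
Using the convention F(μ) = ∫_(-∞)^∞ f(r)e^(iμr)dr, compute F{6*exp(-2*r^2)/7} 3*sqrt(2)*sqrt(pi)*exp(-μ^2/8)/7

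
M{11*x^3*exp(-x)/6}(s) 11*gamma(s + 3)/6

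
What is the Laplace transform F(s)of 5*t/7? 5/(7*s^2)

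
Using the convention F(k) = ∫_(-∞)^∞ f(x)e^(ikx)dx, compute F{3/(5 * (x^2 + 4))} 3 * pi * exp(-2 * Abs(k))/10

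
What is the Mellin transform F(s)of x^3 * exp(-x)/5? gamma(s+3)/5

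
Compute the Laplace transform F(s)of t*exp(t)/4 1/(4*(s - 1)^2)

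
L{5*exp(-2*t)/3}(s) 5/(3*(s + 2))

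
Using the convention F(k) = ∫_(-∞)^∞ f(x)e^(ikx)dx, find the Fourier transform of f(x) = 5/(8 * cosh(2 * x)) 5 * pi/(16 * cosh(pi * k/4))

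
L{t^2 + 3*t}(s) 3/s^2 + 2/s^3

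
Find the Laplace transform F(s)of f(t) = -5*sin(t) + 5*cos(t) 5*s/(s^2 + 1)-5/(s^2 + 1)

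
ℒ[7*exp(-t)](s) 7/(s + 1) 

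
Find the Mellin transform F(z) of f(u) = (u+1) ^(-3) pi * (z - 2) * (z - 1) /(2 * sin(pi * z) ) 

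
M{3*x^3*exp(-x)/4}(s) 3*gamma(s + 3)/4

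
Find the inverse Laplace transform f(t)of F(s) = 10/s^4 5*t^3/3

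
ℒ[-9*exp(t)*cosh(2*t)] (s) 9*(1 - s)/((s - 1)^2-4)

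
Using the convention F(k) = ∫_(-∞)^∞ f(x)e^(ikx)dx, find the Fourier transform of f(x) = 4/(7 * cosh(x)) 4 * pi/(7 * cosh(pi * k/2))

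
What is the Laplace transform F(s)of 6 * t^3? 36/s^4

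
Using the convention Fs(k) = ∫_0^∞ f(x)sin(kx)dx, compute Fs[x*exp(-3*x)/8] 3*k/(4*(k^2 + 9)^2)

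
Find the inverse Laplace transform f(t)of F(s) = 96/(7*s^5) 4*t^4/7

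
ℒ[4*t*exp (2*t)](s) 4/ (s - 2) ^2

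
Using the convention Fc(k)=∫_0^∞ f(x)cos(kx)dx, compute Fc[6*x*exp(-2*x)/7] 6*(4 - k^2)/(7*(k^2 + 4)^2)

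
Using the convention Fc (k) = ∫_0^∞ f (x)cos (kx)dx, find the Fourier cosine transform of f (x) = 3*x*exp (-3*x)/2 3*(9 - k^2)/ (2*(k^2 + 9)^2)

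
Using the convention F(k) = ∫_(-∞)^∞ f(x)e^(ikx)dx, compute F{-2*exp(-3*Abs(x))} -12/(k^2 + 9)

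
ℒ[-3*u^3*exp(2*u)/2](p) -9/(p - 2)^4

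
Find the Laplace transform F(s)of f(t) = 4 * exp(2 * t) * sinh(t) 4/((s - 2)^2-1)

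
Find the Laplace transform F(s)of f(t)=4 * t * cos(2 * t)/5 4 * (s^2-4)/(5 * (s^2 + 4)^2)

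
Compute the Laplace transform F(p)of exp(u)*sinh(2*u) 2/((p - 1)^2-4)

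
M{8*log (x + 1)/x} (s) -8*pi*csc (pi*s)/ (s - 1)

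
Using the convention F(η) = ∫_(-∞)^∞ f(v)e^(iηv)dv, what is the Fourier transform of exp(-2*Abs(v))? 4/(η^2+4)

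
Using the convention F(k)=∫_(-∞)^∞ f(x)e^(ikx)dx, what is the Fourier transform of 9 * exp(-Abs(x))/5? 18/(5 * (k^2 + 1))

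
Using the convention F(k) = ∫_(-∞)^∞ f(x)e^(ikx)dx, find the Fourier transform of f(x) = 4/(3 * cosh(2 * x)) 2 * pi/(3 * cosh(pi * k/4))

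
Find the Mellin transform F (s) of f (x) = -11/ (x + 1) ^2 11*pi*(s - 1) /sin (pi*s) 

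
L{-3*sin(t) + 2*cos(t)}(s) 2*s/(s^2 + 1)-3/(s^2 + 1)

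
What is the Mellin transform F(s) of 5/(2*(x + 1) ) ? 5*pi*csc(pi*s) /2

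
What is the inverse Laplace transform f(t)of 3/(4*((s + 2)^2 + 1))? 3*exp(-2*t)*sin(t)/4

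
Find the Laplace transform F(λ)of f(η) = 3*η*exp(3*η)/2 3/(2*(λ - 3)^2)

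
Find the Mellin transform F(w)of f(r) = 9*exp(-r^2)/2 9*gamma(w/2)/4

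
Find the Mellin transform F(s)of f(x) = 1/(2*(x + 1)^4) gamma(s)*gamma(4 - s)/12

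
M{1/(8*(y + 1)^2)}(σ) (-pi*σ + pi)/(8*sin(pi*σ))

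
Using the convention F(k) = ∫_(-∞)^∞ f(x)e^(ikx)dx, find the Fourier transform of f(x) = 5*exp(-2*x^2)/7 5*sqrt(2)*sqrt(pi)*exp(-k^2/8)/14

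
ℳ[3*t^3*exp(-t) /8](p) 3*gamma(p + 3) /8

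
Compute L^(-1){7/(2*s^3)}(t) 7*t^2/4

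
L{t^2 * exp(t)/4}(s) 1/(2 * (s - 1)^3)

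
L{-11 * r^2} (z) -22/z^3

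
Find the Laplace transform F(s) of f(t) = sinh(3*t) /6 1/(2*(s^2 - 9) ) 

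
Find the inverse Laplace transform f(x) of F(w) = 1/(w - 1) exp(x) 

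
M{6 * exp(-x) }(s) 6 * gamma(s) 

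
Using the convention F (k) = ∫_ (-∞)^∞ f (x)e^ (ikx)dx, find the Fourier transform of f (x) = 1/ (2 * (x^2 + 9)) pi * exp (-3 * Abs (k))/6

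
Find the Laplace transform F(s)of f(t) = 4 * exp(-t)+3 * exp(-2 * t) 3/(s+2)+4/(s+1)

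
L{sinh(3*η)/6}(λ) 1/(2*(λ^2 - 9))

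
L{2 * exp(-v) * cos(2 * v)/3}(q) 2 * (q + 1)/(3 * ((q + 1)^2 + 4))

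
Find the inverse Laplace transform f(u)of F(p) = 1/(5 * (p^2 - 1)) sinh(u)/5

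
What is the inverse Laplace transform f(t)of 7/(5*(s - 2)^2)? 7*t*exp(2*t)/5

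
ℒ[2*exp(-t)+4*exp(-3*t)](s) 4/(s+3)+2/(s+1)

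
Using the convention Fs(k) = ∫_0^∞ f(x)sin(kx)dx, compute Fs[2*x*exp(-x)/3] 4*k/(3*(k^2 + 1)^2)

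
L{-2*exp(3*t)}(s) -2/(s - 3)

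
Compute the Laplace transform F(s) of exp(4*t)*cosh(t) (s - 4) /((s - 4) ^2 - 1) 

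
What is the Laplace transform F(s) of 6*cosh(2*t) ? 6*s/(s^2 - 4) 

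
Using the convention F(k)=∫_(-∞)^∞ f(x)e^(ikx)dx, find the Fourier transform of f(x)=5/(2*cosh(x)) 5*pi/(2*cosh(pi*k/2))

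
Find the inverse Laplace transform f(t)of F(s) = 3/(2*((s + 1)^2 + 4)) 3*exp(-t)*sin(2*t)/4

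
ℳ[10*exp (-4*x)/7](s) 10*gamma (s)/ (7*2^ (2*s))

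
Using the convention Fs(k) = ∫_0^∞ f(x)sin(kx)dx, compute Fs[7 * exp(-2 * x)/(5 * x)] 7 * atan(k/2)/5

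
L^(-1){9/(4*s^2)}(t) 9*t/4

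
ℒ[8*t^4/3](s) 64/s^5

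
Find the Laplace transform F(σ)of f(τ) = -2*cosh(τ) -2*σ/(σ^2 - 1)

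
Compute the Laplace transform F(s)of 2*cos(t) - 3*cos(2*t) 2*s/(s^2 + 1) - 3*s/(s^2 + 4)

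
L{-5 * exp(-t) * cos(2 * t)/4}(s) 5 * (-s - 1)/(4 * ((s + 1)^2 + 4))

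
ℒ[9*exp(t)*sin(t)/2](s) 9/(2*((s - 1)^2 + 1))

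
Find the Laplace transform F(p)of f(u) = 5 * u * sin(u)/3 10 * p/(3 * (p^2 + 1)^2)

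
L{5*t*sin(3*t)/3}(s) 10*s/(s^2+9)^2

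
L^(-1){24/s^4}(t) 4 * t^3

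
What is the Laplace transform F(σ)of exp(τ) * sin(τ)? 1/((σ - 1)^2 + 1)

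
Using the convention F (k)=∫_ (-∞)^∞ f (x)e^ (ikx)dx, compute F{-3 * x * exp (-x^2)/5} -3 * I * sqrt (pi) * k * exp (-k^2/4)/10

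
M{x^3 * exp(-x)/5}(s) gamma(s + 3)/5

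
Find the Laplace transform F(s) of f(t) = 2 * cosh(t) 2 * s/(s^2 - 1) 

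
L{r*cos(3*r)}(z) (z^2 - 9)/(z^2 + 9)^2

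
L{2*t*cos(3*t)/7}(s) 2*(s^2 - 9)/(7*(s^2 + 9)^2)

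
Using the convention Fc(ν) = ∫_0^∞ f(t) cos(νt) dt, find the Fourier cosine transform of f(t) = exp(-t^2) sqrt(pi)*exp(-ν^2/4) /2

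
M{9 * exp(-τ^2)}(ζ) 9 * gamma(ζ/2)/2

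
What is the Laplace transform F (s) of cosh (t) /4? s/ (4*(s^2 - 1) ) 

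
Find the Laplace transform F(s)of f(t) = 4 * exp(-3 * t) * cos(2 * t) 4 * (s + 3)/((s + 3)^2 + 4)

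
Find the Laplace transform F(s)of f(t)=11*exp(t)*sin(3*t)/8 33/(8*((s - 1)^2 + 9))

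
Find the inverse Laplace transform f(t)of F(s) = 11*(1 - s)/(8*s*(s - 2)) -11*exp(t)*cosh(t)/8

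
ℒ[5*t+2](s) 2/s+5/s^2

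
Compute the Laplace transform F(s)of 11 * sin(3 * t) 33/(s^2 + 9)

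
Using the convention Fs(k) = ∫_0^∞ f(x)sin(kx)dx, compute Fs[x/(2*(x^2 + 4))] pi*exp(-2*k)/4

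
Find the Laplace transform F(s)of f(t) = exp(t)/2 1/(2*(s - 1))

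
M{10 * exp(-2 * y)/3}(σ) 10 * gamma(σ)/(3 * 2^σ)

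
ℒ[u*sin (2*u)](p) 4*p/ (p^2 + 4)^2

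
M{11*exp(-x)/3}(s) 11*gamma(s)/3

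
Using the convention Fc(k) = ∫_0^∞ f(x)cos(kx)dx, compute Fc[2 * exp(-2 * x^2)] sqrt(2) * sqrt(pi) * exp(-k^2/8)/2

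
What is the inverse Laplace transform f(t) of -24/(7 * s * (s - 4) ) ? -12 * exp(2 * t) * sinh(2 * t) /7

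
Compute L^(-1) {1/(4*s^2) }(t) t/4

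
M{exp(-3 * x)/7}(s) gamma(s)/(7 * 3^s)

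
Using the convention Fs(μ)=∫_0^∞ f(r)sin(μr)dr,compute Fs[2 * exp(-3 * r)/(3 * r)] 2 * atan(μ/3)/3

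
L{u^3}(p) 6/p^4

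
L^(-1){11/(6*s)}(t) 11/6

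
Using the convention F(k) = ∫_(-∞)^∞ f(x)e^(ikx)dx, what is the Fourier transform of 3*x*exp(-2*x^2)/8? 3*sqrt(2)*I*sqrt(pi)*k*exp(-k^2/8)/64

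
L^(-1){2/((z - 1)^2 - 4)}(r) exp(r)*sinh(2*r)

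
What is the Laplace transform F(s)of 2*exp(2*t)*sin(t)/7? 2/(7*((s - 2)^2 + 1))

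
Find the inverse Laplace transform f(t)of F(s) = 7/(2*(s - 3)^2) 7*t*exp(3*t)/2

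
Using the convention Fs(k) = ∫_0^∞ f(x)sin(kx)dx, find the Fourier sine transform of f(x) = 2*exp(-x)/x 2*atan(k)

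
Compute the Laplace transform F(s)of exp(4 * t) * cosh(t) (s - 4)/((s - 4)^2 - 1)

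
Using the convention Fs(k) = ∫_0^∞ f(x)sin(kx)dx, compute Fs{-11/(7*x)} -11*pi/14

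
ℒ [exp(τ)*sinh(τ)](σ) 1/(σ*(σ - 2))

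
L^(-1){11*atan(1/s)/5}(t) 11*sin(t)/(5*t)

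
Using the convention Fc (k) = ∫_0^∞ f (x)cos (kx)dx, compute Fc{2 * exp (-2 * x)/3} 4/ (3 * (k^2 + 4))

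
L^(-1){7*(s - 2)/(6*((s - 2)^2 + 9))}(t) 7*exp(2*t)*cos(3*t)/6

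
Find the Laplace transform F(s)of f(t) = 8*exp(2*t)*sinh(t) 8/((s - 2)^2 - 1)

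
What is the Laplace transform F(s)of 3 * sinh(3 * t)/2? 9/(2 * (s^2 - 9))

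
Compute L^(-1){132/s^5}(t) 11*t^4/2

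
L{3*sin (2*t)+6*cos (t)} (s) 6*s/ (s^2+1)+6/ (s^2+4)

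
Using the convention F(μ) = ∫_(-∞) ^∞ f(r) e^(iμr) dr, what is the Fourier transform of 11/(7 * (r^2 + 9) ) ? 11 * pi * exp(-3 * Abs(μ) ) /21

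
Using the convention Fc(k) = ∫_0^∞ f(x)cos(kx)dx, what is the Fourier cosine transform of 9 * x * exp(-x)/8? 9 * (1 - k^2)/(8 * (k^2 + 1)^2)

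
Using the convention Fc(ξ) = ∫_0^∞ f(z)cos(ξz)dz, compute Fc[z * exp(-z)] (1 - ξ^2)/(ξ^2 + 1)^2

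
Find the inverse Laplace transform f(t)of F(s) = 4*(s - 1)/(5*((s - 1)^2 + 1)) 4*exp(t)*cos(t)/5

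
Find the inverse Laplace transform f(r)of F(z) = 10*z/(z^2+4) 10*cos(2*r)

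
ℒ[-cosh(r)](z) -z/(z^2 - 1)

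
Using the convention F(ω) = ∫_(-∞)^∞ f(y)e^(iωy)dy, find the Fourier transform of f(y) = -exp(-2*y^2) -sqrt(2)*sqrt(pi)*exp(-ω^2/8)/2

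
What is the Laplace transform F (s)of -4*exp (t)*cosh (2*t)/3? 4*(1 - s)/ (3*( (s - 1)^2 - 4))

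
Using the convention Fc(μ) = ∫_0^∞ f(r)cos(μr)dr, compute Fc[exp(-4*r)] 4/(μ^2 + 16)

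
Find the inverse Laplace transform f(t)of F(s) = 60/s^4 10*t^3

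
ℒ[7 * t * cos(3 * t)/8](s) 7 * (s^2 - 9)/(8 * (s^2 + 9)^2)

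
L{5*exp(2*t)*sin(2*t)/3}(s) 10/(3*((s - 2)^2 + 4))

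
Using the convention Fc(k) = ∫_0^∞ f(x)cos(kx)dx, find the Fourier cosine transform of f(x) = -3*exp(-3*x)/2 -9/(2*k^2 + 18)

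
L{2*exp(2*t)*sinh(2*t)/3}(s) 4/(3*s*(s - 4))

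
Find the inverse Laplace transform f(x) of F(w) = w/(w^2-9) cosh(3 * x) 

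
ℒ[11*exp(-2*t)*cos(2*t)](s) 11*(s + 2)/((s + 2)^2 + 4)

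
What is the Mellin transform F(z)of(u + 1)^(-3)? pi * (z - 2) * (z - 1)/(2 * sin(pi * z))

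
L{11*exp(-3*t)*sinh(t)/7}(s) 11/(7*((s + 3)^2 - 1))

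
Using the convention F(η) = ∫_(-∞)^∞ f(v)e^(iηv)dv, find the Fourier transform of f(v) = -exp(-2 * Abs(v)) -4/(η^2+4)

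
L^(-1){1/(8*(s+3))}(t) exp(-3*t)/8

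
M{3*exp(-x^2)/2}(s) 3*gamma(s/2)/4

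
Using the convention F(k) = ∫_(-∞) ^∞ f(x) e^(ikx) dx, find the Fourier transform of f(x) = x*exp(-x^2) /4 I*sqrt(pi)*k*exp(-k^2/4) /8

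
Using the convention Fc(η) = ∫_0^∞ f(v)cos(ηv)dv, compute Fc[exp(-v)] 1/(η^2 + 1)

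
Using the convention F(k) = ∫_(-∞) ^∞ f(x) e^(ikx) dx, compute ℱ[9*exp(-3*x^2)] 3*sqrt(3)*sqrt(pi)*exp(-k^2/12) 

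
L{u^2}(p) 2/p^3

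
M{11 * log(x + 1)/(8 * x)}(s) -11 * pi * csc(pi * s)/(8 * s - 8)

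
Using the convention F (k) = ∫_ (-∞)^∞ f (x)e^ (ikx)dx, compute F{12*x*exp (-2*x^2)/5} 3*sqrt (2)*I*sqrt (pi)*k*exp (-k^2/8)/10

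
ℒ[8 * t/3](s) 8/(3 * s^2) 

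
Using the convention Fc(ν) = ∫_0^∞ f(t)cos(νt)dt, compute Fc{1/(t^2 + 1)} pi * exp(-ν)/2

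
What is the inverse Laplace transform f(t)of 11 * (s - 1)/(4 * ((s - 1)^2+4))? 11 * exp(t) * cos(2 * t)/4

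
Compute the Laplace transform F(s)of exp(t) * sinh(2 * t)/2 1/((s - 1)^2 - 4)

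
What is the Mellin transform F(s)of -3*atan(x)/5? 3*pi*sec(pi*s/2)/(10*s)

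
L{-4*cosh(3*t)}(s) -4*s/(s^2-9)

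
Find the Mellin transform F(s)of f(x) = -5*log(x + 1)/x 5*pi*csc(pi*s)/(s - 1)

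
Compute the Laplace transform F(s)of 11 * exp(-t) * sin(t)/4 11/(4 * ((s + 1)^2 + 1))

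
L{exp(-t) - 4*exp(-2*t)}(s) 1/(s+1) - 4/(s+2)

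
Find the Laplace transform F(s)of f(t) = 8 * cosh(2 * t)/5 8 * s/(5 * (s^2 - 4))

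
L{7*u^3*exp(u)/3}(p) 14/(p - 1)^4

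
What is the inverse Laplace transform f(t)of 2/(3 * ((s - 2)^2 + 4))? exp(2 * t) * sin(2 * t)/3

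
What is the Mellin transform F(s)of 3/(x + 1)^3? 3*pi*(s - 2)*(s - 1)/(2*sin(pi*s))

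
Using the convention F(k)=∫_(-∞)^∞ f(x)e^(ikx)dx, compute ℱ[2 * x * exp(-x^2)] I * sqrt(pi) * k * exp(-k^2/4)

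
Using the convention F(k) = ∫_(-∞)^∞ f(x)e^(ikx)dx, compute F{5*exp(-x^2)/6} 5*sqrt(pi)*exp(-k^2/4)/6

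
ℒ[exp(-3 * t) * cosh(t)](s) (s + 3)/((s + 3)^2-1)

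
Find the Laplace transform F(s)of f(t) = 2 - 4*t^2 2/s - 8/s^3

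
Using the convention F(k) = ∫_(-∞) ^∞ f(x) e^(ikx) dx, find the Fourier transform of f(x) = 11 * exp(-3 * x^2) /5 11 * sqrt(3) * sqrt(pi) * exp(-k^2/12) /15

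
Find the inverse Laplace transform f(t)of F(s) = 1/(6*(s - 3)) exp(3*t)/6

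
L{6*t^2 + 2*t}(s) 12/s^3 + 2/s^2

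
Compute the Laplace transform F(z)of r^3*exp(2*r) 6/(z - 2)^4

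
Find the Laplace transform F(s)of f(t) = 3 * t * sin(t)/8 3 * s/(4 * (s^2 + 1)^2)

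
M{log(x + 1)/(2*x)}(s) -pi*csc(pi*s)/(2*s - 2)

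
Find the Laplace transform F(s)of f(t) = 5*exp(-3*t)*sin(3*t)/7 15/(7*((s + 3)^2 + 9))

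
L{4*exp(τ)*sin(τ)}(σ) 4/((σ - 1)^2 + 1)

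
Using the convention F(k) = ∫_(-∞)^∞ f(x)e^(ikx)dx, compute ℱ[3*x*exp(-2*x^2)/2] 3*sqrt(2)*I*sqrt(pi)*k*exp(-k^2/8)/16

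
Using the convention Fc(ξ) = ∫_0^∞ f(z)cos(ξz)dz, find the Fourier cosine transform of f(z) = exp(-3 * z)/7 3/(7 * (ξ^2 + 9))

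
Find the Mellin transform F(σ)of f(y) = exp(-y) gamma(σ)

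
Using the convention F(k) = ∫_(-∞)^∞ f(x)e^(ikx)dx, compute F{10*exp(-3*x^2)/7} 10*sqrt(3)*sqrt(pi)*exp(-k^2/12)/21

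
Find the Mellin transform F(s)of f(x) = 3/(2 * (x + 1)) 3 * pi * csc(pi * s)/2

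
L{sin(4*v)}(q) 4/(q^2 + 16)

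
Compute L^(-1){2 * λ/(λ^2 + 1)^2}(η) η * sin(η)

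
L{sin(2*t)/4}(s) 1/(2*(s^2 + 4))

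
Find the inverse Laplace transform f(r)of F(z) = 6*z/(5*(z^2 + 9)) 6*cos(3*r)/5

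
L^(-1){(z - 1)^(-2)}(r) r*exp(r)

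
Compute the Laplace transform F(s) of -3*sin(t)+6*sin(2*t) 12/(s^2+4) - 3/(s^2+1) 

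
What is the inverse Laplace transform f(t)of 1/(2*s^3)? t^2/4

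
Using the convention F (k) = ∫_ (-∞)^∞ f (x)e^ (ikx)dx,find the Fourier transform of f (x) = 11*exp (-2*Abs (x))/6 22/ (3*(k^2+4))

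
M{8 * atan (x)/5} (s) -4 * pi * sec (pi * s/2)/ (5 * s)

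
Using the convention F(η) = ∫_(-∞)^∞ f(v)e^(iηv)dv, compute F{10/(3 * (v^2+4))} 5 * pi * exp(-2 * Abs(η))/3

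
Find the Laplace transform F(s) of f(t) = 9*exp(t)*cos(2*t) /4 9*(s - 1) /(4*((s - 1) ^2 + 4) ) 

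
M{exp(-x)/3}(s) gamma(s)/3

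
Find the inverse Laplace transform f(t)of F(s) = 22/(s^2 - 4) 11 * sinh(2 * t)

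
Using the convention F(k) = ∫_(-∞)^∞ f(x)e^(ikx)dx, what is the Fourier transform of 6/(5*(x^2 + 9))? 2*pi*exp(-3*Abs(k))/5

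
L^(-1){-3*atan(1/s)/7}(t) -3*sin(t)/(7*t)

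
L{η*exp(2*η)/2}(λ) 1/(2*(λ - 2)^2)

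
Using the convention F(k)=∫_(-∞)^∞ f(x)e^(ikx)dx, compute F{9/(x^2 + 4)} 9*pi*exp(-2*Abs(k))/2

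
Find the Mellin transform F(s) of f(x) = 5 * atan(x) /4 -5 * pi * sec(pi * s/2) /(8 * s) 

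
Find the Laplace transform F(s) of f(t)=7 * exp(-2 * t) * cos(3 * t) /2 7 * (s + 2) /(2 * ((s + 2) ^2 + 9) ) 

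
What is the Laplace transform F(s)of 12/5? 12/(5*s)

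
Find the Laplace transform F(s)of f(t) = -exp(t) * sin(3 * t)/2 -3/(2 * (s - 1)^2+18)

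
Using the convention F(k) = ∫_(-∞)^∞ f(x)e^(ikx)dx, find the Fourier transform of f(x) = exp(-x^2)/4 sqrt(pi)*exp(-k^2/4)/4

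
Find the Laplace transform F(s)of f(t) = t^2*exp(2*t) 2/(s - 2)^3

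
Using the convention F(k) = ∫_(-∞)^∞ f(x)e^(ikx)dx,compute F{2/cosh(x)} 2*pi/cosh(pi*k/2)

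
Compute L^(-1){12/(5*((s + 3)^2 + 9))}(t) 4*exp(-3*t)*sin(3*t)/5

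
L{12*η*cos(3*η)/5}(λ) 12*(λ^2 - 9)/(5*(λ^2 + 9)^2)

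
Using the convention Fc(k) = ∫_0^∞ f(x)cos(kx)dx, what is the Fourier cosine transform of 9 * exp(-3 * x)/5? 27/(5 * (k^2+9))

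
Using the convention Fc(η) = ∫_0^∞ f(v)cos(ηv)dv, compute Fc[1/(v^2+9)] pi*exp(-3*η)/6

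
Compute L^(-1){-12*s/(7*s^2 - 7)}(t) -12*cosh(t)/7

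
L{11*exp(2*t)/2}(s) 11/(2*(s - 2))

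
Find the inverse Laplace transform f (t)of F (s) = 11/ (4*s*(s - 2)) 11*exp (t)*sinh (t)/4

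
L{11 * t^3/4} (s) 33/ (2 * s^4)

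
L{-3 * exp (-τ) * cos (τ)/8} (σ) 3 * (-σ - 1)/ (8 * ( (σ + 1)^2 + 1))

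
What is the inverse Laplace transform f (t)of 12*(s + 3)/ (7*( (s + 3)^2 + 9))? 12*exp (-3*t)*cos (3*t)/7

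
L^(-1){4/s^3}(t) 2 * t^2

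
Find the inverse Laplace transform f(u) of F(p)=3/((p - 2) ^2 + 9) exp(2*u)*sin(3*u) 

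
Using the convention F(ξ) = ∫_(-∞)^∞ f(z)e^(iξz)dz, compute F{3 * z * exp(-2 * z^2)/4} 3 * sqrt(2) * I * sqrt(pi) * ξ * exp(-ξ^2/8)/32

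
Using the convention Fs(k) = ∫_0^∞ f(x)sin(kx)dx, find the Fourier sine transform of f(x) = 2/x pi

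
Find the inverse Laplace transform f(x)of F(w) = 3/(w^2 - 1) 3*sinh(x)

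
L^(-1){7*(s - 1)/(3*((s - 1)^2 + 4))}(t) 7*exp(t)*cos(2*t)/3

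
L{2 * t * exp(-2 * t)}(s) 2/(s+2)^2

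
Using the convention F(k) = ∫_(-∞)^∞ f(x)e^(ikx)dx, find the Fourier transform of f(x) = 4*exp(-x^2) 4*sqrt(pi)*exp(-k^2/4)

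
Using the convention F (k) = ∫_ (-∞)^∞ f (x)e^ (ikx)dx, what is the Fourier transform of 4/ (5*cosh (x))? 4*pi/ (5*cosh (pi*k/2))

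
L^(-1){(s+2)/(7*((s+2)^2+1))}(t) exp(-2*t)*cos(t)/7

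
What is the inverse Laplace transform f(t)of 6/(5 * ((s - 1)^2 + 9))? 2 * exp(t) * sin(3 * t)/5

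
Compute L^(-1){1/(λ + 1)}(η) exp(-η)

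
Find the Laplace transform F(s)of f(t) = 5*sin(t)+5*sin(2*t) 5/(s^2+1)+10/(s^2+4)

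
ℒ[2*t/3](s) 2/(3*s^2)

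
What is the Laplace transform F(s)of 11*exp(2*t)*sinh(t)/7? 11/(7*((s - 2)^2 - 1))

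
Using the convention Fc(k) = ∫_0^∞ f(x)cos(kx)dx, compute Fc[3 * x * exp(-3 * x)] 3 * (9 - k^2)/(k^2 + 9)^2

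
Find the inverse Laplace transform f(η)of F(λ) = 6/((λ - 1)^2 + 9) 2*exp(η)*sin(3*η)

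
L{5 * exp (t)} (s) 5/ (s - 1)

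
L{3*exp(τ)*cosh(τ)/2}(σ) 3*(σ - 1)/(2*σ*(σ - 2))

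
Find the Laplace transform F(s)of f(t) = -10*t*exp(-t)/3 -10/(3*(s + 1)^2)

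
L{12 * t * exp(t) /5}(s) 12/(5 * (s - 1) ^2) 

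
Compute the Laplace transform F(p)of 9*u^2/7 18/(7*p^3)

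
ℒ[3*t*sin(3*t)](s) 18*s/(s^2 + 9)^2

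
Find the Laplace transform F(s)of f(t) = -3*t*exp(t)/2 -3/(2*(s - 1)^2)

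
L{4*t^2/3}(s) 8/(3*s^3)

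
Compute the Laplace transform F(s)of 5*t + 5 5/s^2 + 5/s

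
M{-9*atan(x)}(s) 9*pi*sec(pi*s/2)/(2*s)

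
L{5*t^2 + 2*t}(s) 10/s^3 + 2/s^2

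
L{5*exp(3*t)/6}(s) 5/(6*(s - 3))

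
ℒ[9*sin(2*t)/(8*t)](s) 9*atan(2/s)/8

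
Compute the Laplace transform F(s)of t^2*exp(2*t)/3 2/(3*(s - 2)^3)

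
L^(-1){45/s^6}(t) 3 * t^5/8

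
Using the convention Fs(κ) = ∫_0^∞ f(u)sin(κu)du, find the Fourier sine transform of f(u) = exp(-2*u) κ/(κ^2 + 4)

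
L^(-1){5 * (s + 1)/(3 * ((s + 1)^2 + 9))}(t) 5 * exp(-t) * cos(3 * t)/3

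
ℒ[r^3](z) 6/z^4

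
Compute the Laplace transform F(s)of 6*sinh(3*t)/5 18/(5*(s^2 - 9))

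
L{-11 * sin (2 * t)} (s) -22/ (s^2 + 4)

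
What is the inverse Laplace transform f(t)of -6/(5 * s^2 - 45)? -2 * sinh(3 * t)/5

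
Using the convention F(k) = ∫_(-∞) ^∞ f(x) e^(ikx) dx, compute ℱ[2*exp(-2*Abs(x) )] 8/(k^2 + 4) 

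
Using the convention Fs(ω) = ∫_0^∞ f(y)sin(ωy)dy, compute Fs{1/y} pi/2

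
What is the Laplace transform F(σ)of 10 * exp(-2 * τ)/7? 10/(7 * (σ+2))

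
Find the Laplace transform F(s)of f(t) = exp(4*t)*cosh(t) (s - 4)/((s - 4)^2 - 1)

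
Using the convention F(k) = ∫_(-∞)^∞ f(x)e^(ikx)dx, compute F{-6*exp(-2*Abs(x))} -24/(k^2 + 4)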